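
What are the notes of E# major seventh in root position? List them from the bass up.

E# major seventh is E#–G##–B#–D##. Root position puts the root (E#) in the bass, with the remaining tones above: E#, G##, B#, D##.

E#, G##, B#, D##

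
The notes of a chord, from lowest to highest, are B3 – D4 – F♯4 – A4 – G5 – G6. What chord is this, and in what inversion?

The pitch classes B, D, F#, A, G arrange in thirds as G–B–D–F#–A: a G major ninth chord.
With the third (B) in the bass, the chord is in first inversion.

G major ninth, first inversion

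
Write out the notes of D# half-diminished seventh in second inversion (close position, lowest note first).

Spelling D# half-diminished seventh: D#–F#–A–C#. In second inversion the fifth is bass, giving A, C#, D#, F# from the bottom.

A, C#, D#, F#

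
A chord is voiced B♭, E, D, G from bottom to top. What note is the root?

E

Reordering Bb, E, D, G into stacked thirds gives E–G–Bb–D; the bottom of that stack, E, is the root.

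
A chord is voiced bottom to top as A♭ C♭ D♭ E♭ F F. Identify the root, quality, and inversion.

Db dominant ninth, second inversion

The distinct note names are Ab, Cb, Db, Eb, F. Stacked in thirds they read Db–F–Ab–Cb–Eb, which is a dominant ninth chord on Db.
With the fifth (Ab) in the bass, the chord is in second inversion.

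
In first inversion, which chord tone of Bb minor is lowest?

Db

In first inversion the third is lowest. For Bb minor (Bb–Db–F) that is Db.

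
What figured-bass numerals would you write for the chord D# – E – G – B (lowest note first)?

4/2

The notes D#, E, G, B stack in thirds as E–G–B–D# — an E minor-major seventh chord. The bass D# is the seventh, so this is third inversion: figured 4/2.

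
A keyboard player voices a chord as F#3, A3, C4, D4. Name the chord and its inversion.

D dominant seventh, first inversion

The distinct note names are F#, A, C, D. Stacked in thirds they read D–F#–A–C, which is a dominant seventh chord on D.
F# is the third of D dominant seventh; third in the bass means first inversion (figured bass 6/5).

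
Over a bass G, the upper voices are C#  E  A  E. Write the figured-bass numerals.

4/2

The notes G, C#, E, A stack in thirds as A–C#–E–G — an A dominant seventh chord. The bass G is the seventh, so this is third inversion: figured 4/2.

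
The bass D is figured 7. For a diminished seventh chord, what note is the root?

D

The figures 7 mean the root of the chord is in the bass. If D is the root of a diminished seventh chord, the root is D (chord tones D–F–Ab–Cb).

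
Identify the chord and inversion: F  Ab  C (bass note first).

F minor, root position

The distinct note names are F, Ab, C. Stacked in thirds they read F–Ab–C, which is a minor triad on F.
The lowest note is F, the root of the chord, so this is root position (figured bass 5/3).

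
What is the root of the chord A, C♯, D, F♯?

D

The distinct letter names are A, C#, D, F#. Arranged as a stack of thirds they read D–F#–A–C#, so D is the root (a D major seventh chord).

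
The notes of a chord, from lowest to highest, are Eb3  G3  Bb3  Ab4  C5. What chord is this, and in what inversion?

Reducing to letter names: Eb, G, Bb, Ab, C. These stack in thirds as Ab–C–Eb–G–Bb — an Ab major ninth chord.
Eb is the fifth of Ab major ninth; fifth in the bass means second inversion.

Ab major ninth, second inversion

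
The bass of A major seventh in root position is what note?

In root position the root is lowest. For A major seventh (A–C#–E–G#) that is A.

A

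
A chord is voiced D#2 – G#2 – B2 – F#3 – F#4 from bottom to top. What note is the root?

Reordering D#, G#, B, F# into stacked thirds gives G#–B–D#–F#; the bottom of that stack, G#, is the root.

G#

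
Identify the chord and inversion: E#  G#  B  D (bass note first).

The pitch classes E#, G#, B, D arrange in thirds as E#–G#–B–D: an E# diminished seventh chord.
The lowest note is E#, the root of the chord, so this is root position (figured bass 7).

E# diminished seventh, root position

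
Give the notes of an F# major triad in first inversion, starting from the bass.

A#, C#, F#

F# major is F#–A#–C#. First inversion puts the third (A#) in the bass, with the remaining tones above: A#, C#, F#.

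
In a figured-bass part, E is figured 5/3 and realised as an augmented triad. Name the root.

E

The figures 5/3 mean the root of the chord is in the bass. If E is the root of an augmented triad, the root is E (chord tones E–G#–B#).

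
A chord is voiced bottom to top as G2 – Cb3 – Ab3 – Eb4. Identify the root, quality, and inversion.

Ab minor-major seventh, third inversion

The distinct note names are G, Cb, Ab, Eb. Stacked in thirds they read Ab–Cb–Eb–G, which is a minor-major seventh chord on Ab.
With the seventh (G) in the bass, the chord is in third inversion (figured bass 4/2).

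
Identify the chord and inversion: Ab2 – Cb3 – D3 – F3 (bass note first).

The pitch classes Ab, Cb, D, F arrange in thirds as D–F–Ab–Cb: a D diminished seventh chord.
With the fifth (Ab) in the bass, the chord is in second inversion (figured bass 4/3).

D diminished seventh, second inversion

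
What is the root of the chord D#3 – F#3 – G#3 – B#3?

Reordering D#, F#, G#, B# into stacked thirds gives G#–B#–D#–F#; the bottom of that stack, G#, is the root.

G#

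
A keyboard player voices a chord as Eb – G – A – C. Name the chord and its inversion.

A half-diminished seventh, second inversion

The distinct note names are Eb, G, A, C. Stacked in thirds they read A–C–Eb–G, which is a half-diminished seventh chord on A.
Eb is the fifth of A half-diminished seventh; fifth in the bass means second inversion (figured bass 4/3).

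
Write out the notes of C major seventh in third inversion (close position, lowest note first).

B, C, E, G

Spelling C major seventh: C–E–G–B. In third inversion the seventh is bass, giving B, C, E, G from the bottom.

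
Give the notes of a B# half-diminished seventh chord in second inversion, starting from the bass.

F#, A#, B#, D#

B# half-diminished seventh is B#–D#–F#–A#. Second inversion puts the fifth (F#) in the bass, with the remaining tones above: F#, A#, B#, D#.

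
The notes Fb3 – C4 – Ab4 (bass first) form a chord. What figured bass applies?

The notes Fb, C, Ab stack in thirds as Fb–Ab–C — an Fb augmented triad. The bass Fb is the root, so this is root position: figured 5/3.

5/3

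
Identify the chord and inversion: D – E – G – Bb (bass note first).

E half-diminished seventh, third inversion

The distinct note names are D, E, G, Bb. Stacked in thirds they read E–G–Bb–D, which is a half-diminished seventh chord on E.
With the seventh (D) in the bass, the chord is in third inversion (figured bass 4/2).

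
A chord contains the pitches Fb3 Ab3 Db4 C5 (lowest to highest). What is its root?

Db

Reordering Fb, Ab, Db, C into stacked thirds gives Db–Fb–Ab–C; the bottom of that stack, Db, is the root.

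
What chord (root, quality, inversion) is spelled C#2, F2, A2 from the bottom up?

F augmented, second inversion

The pitch classes C#, F, A arrange in thirds as F–A–C#: an F augmented triad.
The lowest note is C#, the fifth of the chord, so this is second inversion (figured bass 6/4).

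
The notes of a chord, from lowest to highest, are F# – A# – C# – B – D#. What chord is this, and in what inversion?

B major ninth, second inversion

The pitch classes F#, A#, C#, B, D# arrange in thirds as B–D#–F#–A#–C#: a B major ninth chord.
F# is the fifth of B major ninth; fifth in the bass means second inversion.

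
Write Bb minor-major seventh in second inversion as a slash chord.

Second inversion of Bb minor-major seventh has the fifth (F) in the bass. As a slash chord: Bbm(maj7)/F.

Bbm(maj7)/F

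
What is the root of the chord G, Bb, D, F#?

G

Reordering G, Bb, D, F# into stacked thirds gives G–Bb–D–F#; the bottom of that stack, G, is the root.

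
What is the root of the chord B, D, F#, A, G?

G

B, D, F#, A, G are the tones of a G major ninth chord (G–B–D–F#–A), making G the root.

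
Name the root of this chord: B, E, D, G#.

B, E, D, G# are the tones of an E dominant seventh chord (E–G#–B–D), making E the root.

E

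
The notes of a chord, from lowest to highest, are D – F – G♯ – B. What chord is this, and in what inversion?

The pitch classes D, F, G#, B arrange in thirds as G#–B–D–F: a G# diminished seventh chord.
The lowest note is D, the fifth of the chord, so this is second inversion (figured bass 4/3).

G# diminished seventh, second inversion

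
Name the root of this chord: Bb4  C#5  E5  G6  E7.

The distinct letter names are Bb, C#, E, G. Arranged as a stack of thirds they read C#–E–G–Bb, so C# is the root (a C# diminished seventh chord).

C#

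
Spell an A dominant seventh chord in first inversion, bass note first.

C#, E, G, A

Spelling A dominant seventh: A–C#–E–G. In first inversion the third is bass, giving C#, E, G, A from the bottom.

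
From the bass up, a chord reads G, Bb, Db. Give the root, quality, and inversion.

G diminished, root position

The distinct note names are G, Bb, Db. Stacked in thirds they read G–Bb–Db, which is a diminished triad on G.
The lowest note is G, the root of the chord, so this is root position (figured bass 5/3).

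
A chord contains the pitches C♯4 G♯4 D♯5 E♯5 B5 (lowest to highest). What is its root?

Reordering C#, G#, D#, E#, B into stacked thirds gives C#–E#–G#–B–D#; the bottom of that stack, C#, is the root.

C#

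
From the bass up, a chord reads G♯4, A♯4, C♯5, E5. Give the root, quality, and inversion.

The distinct note names are G#, A#, C#, E. Stacked in thirds they read A#–C#–E–G#, which is a half-diminished seventh chord on A#.
With the seventh (G#) in the bass, the chord is in third inversion (figured bass 4/2).

A# half-diminished seventh, third inversion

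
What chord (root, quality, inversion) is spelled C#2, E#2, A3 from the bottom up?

A augmented, first inversion

Reducing to letter names: C#, E#, A. These stack in thirds as A–C#–E# — an A augmented triad.
The lowest note is C#, the third of the chord, so this is first inversion (figured bass 6).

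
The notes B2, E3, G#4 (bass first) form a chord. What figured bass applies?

6/4

The notes B, E, G# stack in thirds as E–G#–B — an E major triad. The bass B is the fifth, so this is second inversion: figured 6/4.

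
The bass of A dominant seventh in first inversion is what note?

C#

In first inversion the third is lowest. For A dominant seventh (A–C#–E–G) that is C#.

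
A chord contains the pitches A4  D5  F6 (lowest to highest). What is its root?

D

Reordering A, D, F into stacked thirds gives D–F–A; the bottom of that stack, D, is the root.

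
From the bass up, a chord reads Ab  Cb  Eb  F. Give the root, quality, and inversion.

Reducing to letter names: Ab, Cb, Eb, F. These stack in thirds as F–Ab–Cb–Eb — an F half-diminished seventh chord.
Ab is the third of F half-diminished seventh; third in the bass means first inversion (figured bass 6/5).

F half-diminished seventh, first inversion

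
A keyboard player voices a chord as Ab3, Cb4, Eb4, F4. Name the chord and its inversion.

The pitch classes Ab, Cb, Eb, F arrange in thirds as F–Ab–Cb–Eb: an F half-diminished seventh chord.
Ab is the third of F half-diminished seventh; third in the bass means first inversion (figured bass 6/5).

F half-diminished seventh, first inversion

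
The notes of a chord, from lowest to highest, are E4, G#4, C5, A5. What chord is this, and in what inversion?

The pitch classes E, G#, C, A arrange in thirds as A–C–E–G#: an A minor-major seventh chord.
E is the fifth of A minor-major seventh; fifth in the bass means second inversion (figured bass 4/3).

A minor-major seventh, second inversion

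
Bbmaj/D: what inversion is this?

first inversion

Bbmaj/D means Bb major with D in the bass. D is the third of Bb major (Bb–D–F), so this is first inversion.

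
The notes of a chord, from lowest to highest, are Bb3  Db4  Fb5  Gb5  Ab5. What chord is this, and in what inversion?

Gb dominant ninth, first inversion

Reducing to letter names: Bb, Db, Fb, Gb, Ab. These stack in thirds as Gb–Bb–Db–Fb–Ab — a Gb dominant ninth chord.
The lowest note is Bb, the third of the chord, so this is first inversion.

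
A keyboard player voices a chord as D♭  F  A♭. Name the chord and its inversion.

Db major, root position

The pitch classes Db, F, Ab arrange in thirds as Db–F–Ab: a Db major triad.
Db is the root of Db major; root in the bass means root position (figured bass 5/3).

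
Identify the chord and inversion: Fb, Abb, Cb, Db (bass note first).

Db half-diminished seventh, first inversion

Reducing to letter names: Fb, Abb, Cb, Db. These stack in thirds as Db–Fb–Abb–Cb — a Db half-diminished seventh chord.
The lowest note is Fb, the third of the chord, so this is first inversion (figured bass 6/5).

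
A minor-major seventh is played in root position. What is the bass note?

The root of A minor-major seventh (A–C–E–G#) is A; that is the bass in root position.

A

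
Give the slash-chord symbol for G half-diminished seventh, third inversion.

Gø7/F

Third inversion of G half-diminished seventh has the seventh (F) in the bass. As a slash chord: Gø7/F.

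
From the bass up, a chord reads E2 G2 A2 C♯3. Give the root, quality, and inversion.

The pitch classes E, G, A, C# arrange in thirds as A–C#–E–G: an A dominant seventh chord.
With the fifth (E) in the bass, the chord is in second inversion (figured bass 4/3).

A dominant seventh, second inversion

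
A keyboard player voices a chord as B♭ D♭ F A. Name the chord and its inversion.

Bb minor-major seventh, root position

The distinct note names are Bb, Db, F, A. Stacked in thirds they read Bb–Db–F–A, which is a minor-major seventh chord on Bb.
Bb is the root of Bb minor-major seventh; root in the bass means root position (figured bass 7).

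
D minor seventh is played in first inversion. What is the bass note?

In first inversion the third is lowest. For D minor seventh (D–F–A–C) that is F.

F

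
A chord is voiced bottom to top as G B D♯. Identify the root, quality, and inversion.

G augmented, root position

The distinct note names are G, B, D#. Stacked in thirds they read G–B–D#, which is an augmented triad on G.
With the root (G) in the bass, the chord is in root position (figured bass 5/3).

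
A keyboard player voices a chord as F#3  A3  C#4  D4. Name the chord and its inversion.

D major seventh, first inversion

Reducing to letter names: F#, A, C#, D. These stack in thirds as D–F#–A–C# — a D major seventh chord.
The lowest note is F#, the third of the chord, so this is first inversion (figured bass 6/5).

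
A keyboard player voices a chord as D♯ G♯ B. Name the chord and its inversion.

G# minor, second inversion

Reducing to letter names: D#, G#, B. These stack in thirds as G#–B–D# — a G# minor triad.
With the fifth (D#) in the bass, the chord is in second inversion (figured bass 6/4).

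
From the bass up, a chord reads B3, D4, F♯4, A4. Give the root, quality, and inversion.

Reducing to letter names: B, D, F#, A. These stack in thirds as B–D–F#–A — a B minor seventh chord.
B is the root of B minor seventh; root in the bass means root position (figured bass 7).

B minor seventh, root position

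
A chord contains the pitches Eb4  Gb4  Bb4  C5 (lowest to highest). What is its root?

C

Eb, Gb, Bb, C are the tones of a C half-diminished seventh chord (C–Eb–Gb–Bb), making C the root.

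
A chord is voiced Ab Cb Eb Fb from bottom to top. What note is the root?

Reordering Ab, Cb, Eb, Fb into stacked thirds gives Fb–Ab–Cb–Eb; the bottom of that stack, Fb, is the root.

Fb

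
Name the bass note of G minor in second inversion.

The fifth of G minor (G–Bb–D) is D; that is the bass in second inversion.

D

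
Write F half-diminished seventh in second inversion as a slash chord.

Fø7/Cb

Second inversion of F half-diminished seventh has the fifth (Cb) in the bass. As a slash chord: Fø7/Cb.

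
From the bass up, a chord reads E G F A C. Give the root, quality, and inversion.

F major ninth, third inversion

The distinct note names are E, G, F, A, C. Stacked in thirds they read F–A–C–E–G, which is a major ninth chord on F.
The lowest note is E, the seventh of the chord, so this is third inversion.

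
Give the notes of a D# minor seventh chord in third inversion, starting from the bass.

Spelling D# minor seventh: D#–F#–A#–C#. In third inversion the seventh is bass, giving C#, D#, F#, A# from the bottom.

C#, D#, F#, A#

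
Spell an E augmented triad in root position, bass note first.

E augmented is E–G#–B#. Root position puts the root (E) in the bass, with the remaining tones above: E, G#, B#.

E, G#, B#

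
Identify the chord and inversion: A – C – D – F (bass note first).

The pitch classes A, C, D, F arrange in thirds as D–F–A–C: a D minor seventh chord.
The lowest note is A, the fifth of the chord, so this is second inversion (figured bass 4/3).

D minor seventh, second inversion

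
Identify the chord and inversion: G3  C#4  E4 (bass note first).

C# diminished, second inversion

Reducing to letter names: G, C#, E. These stack in thirds as C#–E–G — a C# diminished triad.
With the fifth (G) in the bass, the chord is in second inversion (figured bass 6/4).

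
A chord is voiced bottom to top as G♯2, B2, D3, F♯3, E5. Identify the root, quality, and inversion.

E dominant ninth, first inversion

Reducing to letter names: G#, B, D, F#, E. These stack in thirds as E–G#–B–D–F# — an E dominant ninth chord.
The lowest note is G#, the third of the chord, so this is first inversion.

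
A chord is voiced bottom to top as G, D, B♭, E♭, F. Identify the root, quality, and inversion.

Reducing to letter names: G, D, Bb, Eb, F. These stack in thirds as Eb–G–Bb–D–F — an Eb major ninth chord.
G is the third of Eb major ninth; third in the bass means first inversion.

Eb major ninth, first inversion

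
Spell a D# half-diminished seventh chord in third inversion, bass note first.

C#, D#, F#, A

Spelling D# half-diminished seventh: D#–F#–A–C#. In third inversion the seventh is bass, giving C#, D#, F#, A from the bottom.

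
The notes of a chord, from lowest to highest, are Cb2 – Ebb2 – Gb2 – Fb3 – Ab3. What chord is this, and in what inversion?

Reducing to letter names: Cb, Ebb, Gb, Fb, Ab. These stack in thirds as Fb–Ab–Cb–Ebb–Gb — an Fb dominant ninth chord.
With the fifth (Cb) in the bass, the chord is in second inversion.

Fb dominant ninth, second inversion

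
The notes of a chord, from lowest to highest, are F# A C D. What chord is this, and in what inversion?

Reducing to letter names: F#, A, C, D. These stack in thirds as D–F#–A–C — a D dominant seventh chord.
With the third (F#) in the bass, the chord is in first inversion (figured bass 6/5).

D dominant seventh, first inversion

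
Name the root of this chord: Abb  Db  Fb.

Db

The distinct letter names are Abb, Db, Fb. Arranged as a stack of thirds they read Db–Fb–Abb, so Db is the root (a Db diminished triad).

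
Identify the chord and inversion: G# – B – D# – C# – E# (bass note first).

C# dominant ninth, second inversion

The pitch classes G#, B, D#, C#, E# arrange in thirds as C#–E#–G#–B–D#: a C# dominant ninth chord.
The lowest note is G#, the fifth of the chord, so this is second inversion.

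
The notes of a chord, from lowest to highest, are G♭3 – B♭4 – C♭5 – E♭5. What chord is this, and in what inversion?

Reducing to letter names: Gb, Bb, Cb, Eb. These stack in thirds as Cb–Eb–Gb–Bb — a Cb major seventh chord.
Gb is the fifth of Cb major seventh; fifth in the bass means second inversion (figured bass 4/3).

Cb major seventh, second inversion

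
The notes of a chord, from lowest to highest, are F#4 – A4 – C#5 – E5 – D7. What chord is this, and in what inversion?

D major ninth, first inversion

Reducing to letter names: F#, A, C#, E, D. These stack in thirds as D–F#–A–C#–E — a D major ninth chord.
With the third (F#) in the bass, the chord is in first inversion.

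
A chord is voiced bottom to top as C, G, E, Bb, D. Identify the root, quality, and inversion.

Reducing to letter names: C, G, E, Bb, D. These stack in thirds as C–E–G–Bb–D — a C dominant ninth chord.
With the root (C) in the bass, the chord is in root position.

C dominant ninth, root position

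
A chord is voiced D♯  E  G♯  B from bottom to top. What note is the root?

The distinct letter names are D#, E, G#, B. Arranged as a stack of thirds they read E–G#–B–D#, so E is the root (an E major seventh chord).

E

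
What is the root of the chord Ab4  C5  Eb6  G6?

The distinct letter names are Ab, C, Eb, G. Arranged as a stack of thirds they read Ab–C–Eb–G, so Ab is the root (an Ab major seventh chord).

Ab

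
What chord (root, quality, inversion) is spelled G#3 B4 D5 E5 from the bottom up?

The pitch classes G#, B, D, E arrange in thirds as E–G#–B–D: an E dominant seventh chord.
The lowest note is G#, the third of the chord, so this is first inversion (figured bass 6/5).

E dominant seventh, first inversion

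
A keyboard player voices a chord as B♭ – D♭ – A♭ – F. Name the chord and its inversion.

Bb minor seventh, root position

The pitch classes Bb, Db, Ab, F arrange in thirds as Bb–Db–F–Ab: a Bb minor seventh chord.
The lowest note is Bb, the root of the chord, so this is root position (figured bass 7).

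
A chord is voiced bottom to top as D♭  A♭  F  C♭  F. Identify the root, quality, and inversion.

Reducing to letter names: Db, Ab, F, Cb. These stack in thirds as Db–F–Ab–Cb — a Db dominant seventh chord.
Db is the root of Db dominant seventh; root in the bass means root position (figured bass 7).

Db dominant seventh, root position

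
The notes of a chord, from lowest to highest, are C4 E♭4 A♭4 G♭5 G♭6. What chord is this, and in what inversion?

Ab dominant seventh, first inversion

The pitch classes C, Eb, Ab, Gb arrange in thirds as Ab–C–Eb–Gb: an Ab dominant seventh chord.
C is the third of Ab dominant seventh; third in the bass means first inversion (figured bass 6/5).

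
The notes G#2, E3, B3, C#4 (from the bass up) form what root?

C#

The distinct letter names are G#, E, B, C#. Arranged as a stack of thirds they read C#–E–G#–B, so C# is the root (a C# minor seventh chord).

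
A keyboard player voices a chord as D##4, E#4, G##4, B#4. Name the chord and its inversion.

The distinct note names are D##, E#, G##, B#. Stacked in thirds they read E#–G##–B#–D##, which is a major seventh chord on E#.
The lowest note is D##, the seventh of the chord, so this is third inversion (figured bass 4/2).

E# major seventh, third inversion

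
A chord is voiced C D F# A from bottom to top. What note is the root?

C, D, F#, A are the tones of a D dominant seventh chord (D–F#–A–C), making D the root.

D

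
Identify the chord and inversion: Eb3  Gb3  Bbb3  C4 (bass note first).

The pitch classes Eb, Gb, Bbb, C arrange in thirds as C–Eb–Gb–Bbb: a C diminished seventh chord.
Eb is the third of C diminished seventh; third in the bass means first inversion (figured bass 6/5).

C diminished seventh, first inversion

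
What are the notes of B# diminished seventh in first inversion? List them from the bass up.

D#, F#, A, B#

The chord tones are B#–D#–F#–A. With the third (D#) lowest for first inversion: D#, F#, A, B#.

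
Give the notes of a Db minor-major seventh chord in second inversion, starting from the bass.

The chord tones are Db–Fb–Ab–C. With the fifth (Ab) lowest for second inversion: Ab, C, Db, Fb.

Ab, C, Db, Fb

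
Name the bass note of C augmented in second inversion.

C augmented is C–E–G#. Second inversion places the fifth in the bass: G#.

G#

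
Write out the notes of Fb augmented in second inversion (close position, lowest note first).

C, Fb, Ab

Fb augmented is Fb–Ab–C. Second inversion puts the fifth (C) in the bass, with the remaining tones above: C, Fb, Ab.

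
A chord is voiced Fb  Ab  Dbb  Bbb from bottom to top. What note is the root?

The distinct letter names are Fb, Ab, Dbb, Bbb. Arranged as a stack of thirds they read Bbb–Dbb–Fb–Ab, so Bbb is the root (a Bbb minor-major seventh chord).

Bbb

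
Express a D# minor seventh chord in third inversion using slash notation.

Third inversion of D# minor seventh has the seventh (C#) in the bass. As a slash chord: D#m7/C#.

D#m7/C#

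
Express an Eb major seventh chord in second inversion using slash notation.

Second inversion of Eb major seventh has the fifth (Bb) in the bass. As a slash chord: Ebmaj7/Bb.

Ebmaj7/Bb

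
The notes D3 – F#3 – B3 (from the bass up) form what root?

D, F#, B are the tones of a B minor triad (B–D–F#), making B the root.

B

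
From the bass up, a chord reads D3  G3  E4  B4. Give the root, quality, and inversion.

The distinct note names are D, G, E, B. Stacked in thirds they read E–G–B–D, which is a minor seventh chord on E.
With the seventh (D) in the bass, the chord is in third inversion (figured bass 4/2).

E minor seventh, third inversion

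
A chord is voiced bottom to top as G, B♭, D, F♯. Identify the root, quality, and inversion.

The distinct note names are G, Bb, D, F#. Stacked in thirds they read G–Bb–D–F#, which is a minor-major seventh chord on G.
The lowest note is G, the root of the chord, so this is root position (figured bass 7).

G minor-major seventh, root position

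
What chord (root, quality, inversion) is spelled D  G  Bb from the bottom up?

G minor, second inversion

The distinct note names are D, G, Bb. Stacked in thirds they read G–Bb–D, which is a minor triad on G.
The lowest note is D, the fifth of the chord, so this is second inversion (figured bass 6/4).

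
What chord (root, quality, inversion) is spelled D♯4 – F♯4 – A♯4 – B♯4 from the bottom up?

B# half-diminished seventh, first inversion

The distinct note names are D#, F#, A#, B#. Stacked in thirds they read B#–D#–F#–A#, which is a half-diminished seventh chord on B#.
The lowest note is D#, the third of the chord, so this is first inversion (figured bass 6/5).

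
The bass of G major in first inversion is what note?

B

The third of G major (G–B–D) is B; that is the bass in first inversion.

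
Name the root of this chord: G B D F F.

G

G, B, D, F are the tones of a G dominant seventh chord (G–B–D–F), making G the root.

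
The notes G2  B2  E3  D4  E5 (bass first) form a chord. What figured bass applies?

6/5

The notes G, B, E, D stack in thirds as E–G–B–D — an E minor seventh chord. The bass G is the third, so this is first inversion: figured 6/5.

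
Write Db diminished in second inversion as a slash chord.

Second inversion of Db diminished has the fifth (Abb) in the bass. As a slash chord: Dbdim/Abb.

Dbdim/Abb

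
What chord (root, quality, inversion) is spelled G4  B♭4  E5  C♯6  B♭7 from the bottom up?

The pitch classes G, Bb, E, C# arrange in thirds as C#–E–G–Bb: a C# diminished seventh chord.
The lowest note is G, the fifth of the chord, so this is second inversion (figured bass 4/3).

C# diminished seventh, second inversion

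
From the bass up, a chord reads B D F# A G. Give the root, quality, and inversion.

The distinct note names are B, D, F#, A, G. Stacked in thirds they read G–B–D–F#–A, which is a major ninth chord on G.
B is the third of G major ninth; third in the bass means first inversion.

G major ninth, first inversion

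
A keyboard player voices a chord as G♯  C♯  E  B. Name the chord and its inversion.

C# minor seventh, second inversion

The distinct note names are G#, C#, E, B. Stacked in thirds they read C#–E–G#–B, which is a minor seventh chord on C#.
With the fifth (G#) in the bass, the chord is in second inversion (figured bass 4/3).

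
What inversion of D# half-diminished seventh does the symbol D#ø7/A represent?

second inversion

D#ø7/A means D# half-diminished seventh with A in the bass. A is the fifth of D# half-diminished seventh (D#–F#–A–C#), so this is second inversion.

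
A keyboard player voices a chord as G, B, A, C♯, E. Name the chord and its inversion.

A dominant ninth, third inversion

The distinct note names are G, B, A, C#, E. Stacked in thirds they read A–C#–E–G–B, which is a dominant ninth chord on A.
With the seventh (G) in the bass, the chord is in third inversion.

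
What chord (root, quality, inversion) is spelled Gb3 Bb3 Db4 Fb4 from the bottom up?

Gb dominant seventh, root position

Reducing to letter names: Gb, Bb, Db, Fb. These stack in thirds as Gb–Bb–Db–Fb — a Gb dominant seventh chord.
With the root (Gb) in the bass, the chord is in root position (figured bass 7).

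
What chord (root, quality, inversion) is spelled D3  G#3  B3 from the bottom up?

The pitch classes D, G#, B arrange in thirds as G#–B–D: a G# diminished triad.
The lowest note is D, the fifth of the chord, so this is second inversion (figured bass 6/4).

G# diminished, second inversion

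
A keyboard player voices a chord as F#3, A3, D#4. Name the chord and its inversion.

D# diminished, first inversion

The pitch classes F#, A, D# arrange in thirds as D#–F#–A: a D# diminished triad.
F# is the third of D# diminished; third in the bass means first inversion (figured bass 6).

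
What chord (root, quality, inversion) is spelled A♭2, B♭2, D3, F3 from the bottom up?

The distinct note names are Ab, Bb, D, F. Stacked in thirds they read Bb–D–F–Ab, which is a dominant seventh chord on Bb.
Ab is the seventh of Bb dominant seventh; seventh in the bass means third inversion (figured bass 4/2).

Bb dominant seventh, third inversion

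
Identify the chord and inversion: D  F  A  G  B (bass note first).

G dominant ninth, second inversion

The distinct note names are D, F, A, G, B. Stacked in thirds they read G–B–D–F–A, which is a dominant ninth chord on G.
D is the fifth of G dominant ninth; fifth in the bass means second inversion.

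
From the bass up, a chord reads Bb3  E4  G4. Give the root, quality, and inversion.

E diminished, second inversion

The pitch classes Bb, E, G arrange in thirds as E–G–Bb: an E diminished triad.
With the fifth (Bb) in the bass, the chord is in second inversion (figured bass 6/4).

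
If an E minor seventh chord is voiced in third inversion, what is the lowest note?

The seventh of E minor seventh (E–G–B–D) is D; that is the bass in third inversion.

D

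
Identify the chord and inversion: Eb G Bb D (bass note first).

Eb major seventh, root position

Reducing to letter names: Eb, G, Bb, D. These stack in thirds as Eb–G–Bb–D — an Eb major seventh chord.
With the root (Eb) in the bass, the chord is in root position (figured bass 7).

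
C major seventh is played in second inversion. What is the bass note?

G

The fifth of C major seventh (C–E–G–B) is G; that is the bass in second inversion.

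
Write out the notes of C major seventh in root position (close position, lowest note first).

The chord tones are C–E–G–B. With the root (C) lowest for root position: C, E, G, B.

C, E, G, B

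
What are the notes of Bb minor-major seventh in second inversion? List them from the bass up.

Bb minor-major seventh is Bb–Db–F–A. Second inversion puts the fifth (F) in the bass, with the remaining tones above: F, A, Bb, Db.

F, A, Bb, Db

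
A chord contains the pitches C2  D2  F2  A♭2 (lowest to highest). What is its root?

D

Reordering C, D, F, Ab into stacked thirds gives D–F–Ab–C; the bottom of that stack, D, is the root.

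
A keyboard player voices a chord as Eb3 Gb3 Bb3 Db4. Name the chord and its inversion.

The distinct note names are Eb, Gb, Bb, Db. Stacked in thirds they read Eb–Gb–Bb–Db, which is a minor seventh chord on Eb.
With the root (Eb) in the bass, the chord is in root position (figured bass 7).

Eb minor seventh, root position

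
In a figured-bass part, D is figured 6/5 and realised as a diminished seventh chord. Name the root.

B

The figures 6/5 mean the third of the chord is in the bass. If D is the third of a diminished seventh chord, the root is B (chord tones B–D–F–Ab).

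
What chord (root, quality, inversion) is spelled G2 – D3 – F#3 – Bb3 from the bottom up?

The pitch classes G, D, F#, Bb arrange in thirds as G–Bb–D–F#: a G minor-major seventh chord.
With the root (G) in the bass, the chord is in root position (figured bass 7).

G minor-major seventh, root position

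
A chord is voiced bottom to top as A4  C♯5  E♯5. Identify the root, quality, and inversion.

Reducing to letter names: A, C#, E#. These stack in thirds as A–C#–E# — an A augmented triad.
A is the root of A augmented; root in the bass means root position (figured bass 5/3).

A augmented, root position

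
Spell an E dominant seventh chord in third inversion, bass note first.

D, E, G#, B

E dominant seventh is E–G#–B–D. Third inversion puts the seventh (D) in the bass, with the remaining tones above: D, E, G#, B.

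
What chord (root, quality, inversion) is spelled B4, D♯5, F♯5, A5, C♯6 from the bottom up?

B dominant ninth, root position

Reducing to letter names: B, D#, F#, A, C#. These stack in thirds as B–D#–F#–A–C# — a B dominant ninth chord.
The lowest note is B, the root of the chord, so this is root position.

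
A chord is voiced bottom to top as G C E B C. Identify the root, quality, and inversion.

The distinct note names are G, C, E, B. Stacked in thirds they read C–E–G–B, which is a major seventh chord on C.
The lowest note is G, the fifth of the chord, so this is second inversion (figured bass 4/3).

C major seventh, second inversion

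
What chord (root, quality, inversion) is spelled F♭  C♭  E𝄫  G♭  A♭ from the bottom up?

Fb dominant ninth, root position

The pitch classes Fb, Cb, Ebb, Gb, Ab arrange in thirds as Fb–Ab–Cb–Ebb–Gb: an Fb dominant ninth chord.
The lowest note is Fb, the root of the chord, so this is root position.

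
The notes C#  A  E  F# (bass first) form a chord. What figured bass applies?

The notes C#, A, E, F# stack in thirds as F#–A–C#–E — an F# minor seventh chord. The bass C# is the fifth, so this is second inversion: figured 4/3.

4/3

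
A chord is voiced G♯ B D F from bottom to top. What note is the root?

The distinct letter names are G#, B, D, F. Arranged as a stack of thirds they read G#–B–D–F, so G# is the root (a G# diminished seventh chord).

G#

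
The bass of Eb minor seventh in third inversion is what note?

Db

Eb minor seventh is Eb–Gb–Bb–Db. Third inversion places the seventh in the bass: Db.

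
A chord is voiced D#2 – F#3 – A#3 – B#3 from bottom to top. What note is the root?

The distinct letter names are D#, F#, A#, B#. Arranged as a stack of thirds they read B#–D#–F#–A#, so B# is the root (a B# half-diminished seventh chord).

B#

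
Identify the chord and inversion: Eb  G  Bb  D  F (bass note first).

Reducing to letter names: Eb, G, Bb, D, F. These stack in thirds as Eb–G–Bb–D–F — an Eb major ninth chord.
With the root (Eb) in the bass, the chord is in root position.

Eb major ninth, root position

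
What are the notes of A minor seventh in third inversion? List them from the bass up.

G, A, C, E

A minor seventh is A–C–E–G. Third inversion puts the seventh (G) in the bass, with the remaining tones above: G, A, C, E.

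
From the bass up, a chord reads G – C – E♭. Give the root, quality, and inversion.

C minor, second inversion

Reducing to letter names: G, C, Eb. These stack in thirds as C–Eb–G — a C minor triad.
With the fifth (G) in the bass, the chord is in second inversion (figured bass 6/4).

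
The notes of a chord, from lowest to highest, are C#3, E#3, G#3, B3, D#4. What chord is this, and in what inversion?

C# dominant ninth, root position

Reducing to letter names: C#, E#, G#, B, D#. These stack in thirds as C#–E#–G#–B–D# — a C# dominant ninth chord.
C# is the root of C# dominant ninth; root in the bass means root position.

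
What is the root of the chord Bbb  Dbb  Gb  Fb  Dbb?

Gb

The distinct letter names are Bbb, Dbb, Gb, Fb. Arranged as a stack of thirds they read Gb–Bbb–Dbb–Fb, so Gb is the root (a Gb half-diminished seventh chord).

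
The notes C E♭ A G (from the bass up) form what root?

A

The distinct letter names are C, Eb, A, G. Arranged as a stack of thirds they read A–C–Eb–G, so A is the root (an A half-diminished seventh chord).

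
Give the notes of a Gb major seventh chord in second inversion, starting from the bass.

Spelling Gb major seventh: Gb–Bb–Db–F. In second inversion the fifth is bass, giving Db, F, Gb, Bb from the bottom.

Db, F, Gb, Bb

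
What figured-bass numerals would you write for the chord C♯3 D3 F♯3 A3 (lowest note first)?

The notes C#, D, F#, A stack in thirds as D–F#–A–C# — a D major seventh chord. The bass C# is the seventh, so this is third inversion: figured 4/2.

4/2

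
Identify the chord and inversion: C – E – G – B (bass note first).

C major seventh, root position

The distinct note names are C, E, G, B. Stacked in thirds they read C–E–G–B, which is a major seventh chord on C.
C is the root of C major seventh; root in the bass means root position (figured bass 7).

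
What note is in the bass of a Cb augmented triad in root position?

Cb

In root position the root is lowest. For Cb augmented (Cb–Eb–G) that is Cb.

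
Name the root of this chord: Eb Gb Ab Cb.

Ab

Eb, Gb, Ab, Cb are the tones of an Ab minor seventh chord (Ab–Cb–Eb–Gb), making Ab the root.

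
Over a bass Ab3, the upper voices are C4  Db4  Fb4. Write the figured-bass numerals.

The notes Ab, C, Db, Fb stack in thirds as Db–Fb–Ab–C — a Db minor-major seventh chord. The bass Ab is the fifth, so this is second inversion: figured 4/3.

4/3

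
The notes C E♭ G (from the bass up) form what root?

C

Reordering C, Eb, G into stacked thirds gives C–Eb–G; the bottom of that stack, C, is the root.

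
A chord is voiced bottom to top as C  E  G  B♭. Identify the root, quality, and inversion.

The distinct note names are C, E, G, Bb. Stacked in thirds they read C–E–G–Bb, which is a dominant seventh chord on C.
With the root (C) in the bass, the chord is in root position (figured bass 7).

C dominant seventh, root position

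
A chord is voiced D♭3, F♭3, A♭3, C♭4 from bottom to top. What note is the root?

Db, Fb, Ab, Cb are the tones of a Db minor seventh chord (Db–Fb–Ab–Cb), making Db the root.

Db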